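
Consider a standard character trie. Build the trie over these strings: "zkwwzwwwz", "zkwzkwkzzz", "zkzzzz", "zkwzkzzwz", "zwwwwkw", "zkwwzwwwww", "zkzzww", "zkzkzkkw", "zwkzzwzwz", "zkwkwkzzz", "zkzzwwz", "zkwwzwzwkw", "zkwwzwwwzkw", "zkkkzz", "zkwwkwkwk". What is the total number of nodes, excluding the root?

68

For each word, the new-node count is its length minus the longest prefix already in the trie:
  "zkwwzwwwz" → 9 new (z, k, w, w, z, w, w, w, z)
  "zkwzkwkzzz" → prefix "zkw" already present; 7 new (z, k, w, k, z, z, z)
  "zkzzzz" → prefix "zk" already present; 4 new (z, z, z, z)
  "zkwzkzzwz" → prefix "zkwzk" already present; 4 new (z, z, w, z)
  "zwwwwkw" → prefix "z" already present; 6 new (w, w, w, w, k, w)
  "zkwwzwwwww" → prefix "zkwwzwww" already present; 2 new (w, w)
  "zkzzww" → prefix "zkzz" already present; 2 new (w, w)
  "zkzkzkkw" → prefix "zkz" already present; 5 new (k, z, k, k, w)
  "zwkzzwzwz" → prefix "zw" already present; 7 new (k, z, z, w, z, w, z)
  "zkwkwkzzz" → prefix "zkw" already present; 6 new (k, w, k, z, z, z)
  "zkzzwwz" → prefix "zkzzww" already present; 1 new (z)
  "zkwwzwzwkw" → prefix "zkwwzw" already present; 4 new (z, w, k, w)
  "zkwwzwwwzkw" → prefix "zkwwzwwwz" already present; 2 new (k, w)
  "zkkkzz" → prefix "zk" already present; 4 new (k, k, z, z)
  "zkwwkwkwk" → prefix "zkww" already present; 5 new (k, w, k, w, k)
Total nodes = 9 + 7 + 4 + 4 + 6 + 2 + 2 + 5 + 7 + 6 + 1 + 4 + 2 + 4 + 5 = 68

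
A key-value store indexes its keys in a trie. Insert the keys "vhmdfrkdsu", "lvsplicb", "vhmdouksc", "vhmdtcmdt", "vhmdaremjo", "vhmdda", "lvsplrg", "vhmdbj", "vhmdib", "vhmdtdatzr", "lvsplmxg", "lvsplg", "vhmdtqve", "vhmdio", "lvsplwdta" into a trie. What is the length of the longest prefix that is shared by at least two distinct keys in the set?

The deepest shared node is where two words last agree before diverging.
"lvsplg" and "lvsplicb" agree on "lvspl" (5 characters) before diverging; nothing deeper is shared.
Longest shared-prefix length: 5

5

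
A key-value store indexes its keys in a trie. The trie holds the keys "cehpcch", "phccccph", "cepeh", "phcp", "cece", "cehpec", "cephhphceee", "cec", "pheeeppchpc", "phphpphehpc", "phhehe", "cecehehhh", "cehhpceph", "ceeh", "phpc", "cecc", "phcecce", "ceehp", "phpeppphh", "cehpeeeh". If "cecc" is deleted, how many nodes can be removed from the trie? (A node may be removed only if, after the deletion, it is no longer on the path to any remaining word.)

A node on "cecc"'s path can go only if nothing else ends at it or branches off below it.
The suffix "c" (1 node) is used only by "cecc"; the node for "cec" still has the child "e", so pruning stops there.
Nodes removed: 1

1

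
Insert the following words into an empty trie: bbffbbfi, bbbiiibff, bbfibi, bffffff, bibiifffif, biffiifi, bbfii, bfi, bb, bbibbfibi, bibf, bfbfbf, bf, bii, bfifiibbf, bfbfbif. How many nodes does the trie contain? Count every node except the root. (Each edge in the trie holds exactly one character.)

62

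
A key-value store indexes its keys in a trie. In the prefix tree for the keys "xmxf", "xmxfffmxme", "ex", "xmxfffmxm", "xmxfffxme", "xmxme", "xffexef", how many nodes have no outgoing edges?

Leaves are exactly the stored words that no other stored word extends.
Those words: "ex", "xffexef", "xmxfffmxme", "xmxfffxme", "xmxme"
Leaf count: 5

5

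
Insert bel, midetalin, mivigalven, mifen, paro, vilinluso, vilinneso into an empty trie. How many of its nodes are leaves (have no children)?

7

A leaf is a node with no children — equivalently, the end of a word that is not a proper prefix of any other stored word.
Those words: "bel", "midetalin", "mifen", "mivigalven", "paro", "vilinluso", "vilinneso"
Leaf count: 7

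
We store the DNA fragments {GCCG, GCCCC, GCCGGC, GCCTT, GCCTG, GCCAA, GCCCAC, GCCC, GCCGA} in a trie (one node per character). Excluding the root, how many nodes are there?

16

Trie structure (* marks end of a word):
(root)
└─ G
   └─ C
      └─ C
         ├─ A
         │  └─ A *
         ├─ C *
         │  ├─ A
         │  │  └─ C *
         │  └─ C *
         ├─ G *
         │  ├─ A *
         │  └─ G
         │     └─ C *
         └─ T
            ├─ G *
            └─ T *
Counting every labelled node above: 16.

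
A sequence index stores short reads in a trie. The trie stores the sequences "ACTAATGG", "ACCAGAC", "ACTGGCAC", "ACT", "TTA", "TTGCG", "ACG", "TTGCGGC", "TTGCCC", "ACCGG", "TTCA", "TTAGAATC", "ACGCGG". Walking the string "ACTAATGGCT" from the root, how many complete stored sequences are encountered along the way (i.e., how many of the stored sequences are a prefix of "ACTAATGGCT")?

Check each prefix of "ACTAATGGCT" against the stored set — each match is an end-marker on the path.
Prefixes of the query that are stored words: "ACT", "ACTAATGG"
Count: 2

2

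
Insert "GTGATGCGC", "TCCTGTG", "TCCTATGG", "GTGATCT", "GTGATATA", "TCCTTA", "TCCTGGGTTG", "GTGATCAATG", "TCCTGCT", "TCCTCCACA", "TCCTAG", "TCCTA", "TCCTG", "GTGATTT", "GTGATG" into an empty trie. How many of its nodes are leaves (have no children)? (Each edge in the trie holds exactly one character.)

Leaves are exactly the stored words that no other stored word extends.
Those words: "GTGATATA", "GTGATCAATG", "GTGATCT", "GTGATGCGC", "GTGATTT", "TCCTAG", "TCCTATGG", "TCCTCCACA", "TCCTGCT", "TCCTGGGTTG", "TCCTGTG", "TCCTTA"
Leaf count: 12

12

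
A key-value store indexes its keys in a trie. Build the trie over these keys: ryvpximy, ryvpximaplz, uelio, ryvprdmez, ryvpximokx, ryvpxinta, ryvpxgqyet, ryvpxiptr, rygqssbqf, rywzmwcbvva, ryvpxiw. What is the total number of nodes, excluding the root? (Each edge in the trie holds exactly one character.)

53

Count nodes per top-level branch (shared prefixes stored once):
  'r'-branch (rygqssbqf, ryvprdmez, ryvpxgqyet, ryvpximaplz, ryvpximokx, ryvpximy, ryvpxinta, ryvpxiptr, ryvpxiw, rywzmwcbvva): 48 nodes
  'u'-branch (uelio): 5 nodes
Sum: 53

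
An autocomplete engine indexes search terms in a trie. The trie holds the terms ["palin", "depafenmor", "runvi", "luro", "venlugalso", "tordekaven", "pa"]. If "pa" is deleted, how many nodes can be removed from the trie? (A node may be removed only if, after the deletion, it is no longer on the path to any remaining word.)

0

Walk "pa" from the leaf back toward the root, removing each node that no remaining word uses.
Every node on "pa" is still needed (e.g. by "palin"), so nothing is freed.
Nodes removed: 0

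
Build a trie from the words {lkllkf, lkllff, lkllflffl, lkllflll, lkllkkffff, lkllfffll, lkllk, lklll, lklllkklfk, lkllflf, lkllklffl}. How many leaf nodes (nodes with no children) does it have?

7

Leaves are exactly the stored words that no other stored word extends.
Those words: "lkllfffll", "lkllflffl", "lkllflll", "lkllkf", "lkllkkffff", "lkllklffl", "lklllkklfk"
Leaf count: 7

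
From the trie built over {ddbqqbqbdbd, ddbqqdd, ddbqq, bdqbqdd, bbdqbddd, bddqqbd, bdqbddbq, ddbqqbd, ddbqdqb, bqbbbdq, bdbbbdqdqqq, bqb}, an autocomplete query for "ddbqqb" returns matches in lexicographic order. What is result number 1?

ddbqqbd

Filter for "ddbqqb…" and sort: "ddbqqbd", "ddbqqbqbdbd"
Position 1: ddbqqbd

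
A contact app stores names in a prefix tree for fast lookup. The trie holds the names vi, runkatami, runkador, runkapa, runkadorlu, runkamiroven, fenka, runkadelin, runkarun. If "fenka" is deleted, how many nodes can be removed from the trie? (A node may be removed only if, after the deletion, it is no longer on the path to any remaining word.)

5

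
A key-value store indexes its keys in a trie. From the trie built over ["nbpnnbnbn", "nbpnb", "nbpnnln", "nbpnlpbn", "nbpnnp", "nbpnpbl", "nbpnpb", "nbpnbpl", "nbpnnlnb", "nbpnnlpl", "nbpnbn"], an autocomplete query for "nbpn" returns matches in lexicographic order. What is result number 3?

nbpnbpl

DFS of the "nbpn" subtree visits, in order: "nbpnb", "nbpnbn", "nbpnbpl", "nbpnlpbn", "nbpnnbnbn", "nbpnnln", "nbpnnlnb", "nbpnnlpl", "nbpnnp", "nbpnpb", "nbpnpbl"
Position 3: nbpnbpl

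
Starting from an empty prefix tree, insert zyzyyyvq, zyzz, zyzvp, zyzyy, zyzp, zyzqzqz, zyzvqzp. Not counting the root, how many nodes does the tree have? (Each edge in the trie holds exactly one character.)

19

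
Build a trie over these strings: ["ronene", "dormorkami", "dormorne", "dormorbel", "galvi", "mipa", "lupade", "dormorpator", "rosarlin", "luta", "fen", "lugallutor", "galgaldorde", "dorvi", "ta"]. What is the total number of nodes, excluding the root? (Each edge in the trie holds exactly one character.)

72

Trace insertions, counting only characters that open a new branch:
  "ronene" → 6 new (r, o, n, e, n, e)
  "dormorkami" → 10 new (d, o, r, m, o, r, k, a, m, i)
  "dormorne" → prefix "dormor" already present; 2 new (n, e)
  "dormorbel" → prefix "dormor" already present; 3 new (b, e, l)
  "galvi" → 5 new (g, a, l, v, i)
  "mipa" → 4 new (m, i, p, a)
  "lupade" → 6 new (l, u, p, a, d, e)
  "dormorpator" → prefix "dormor" already present; 5 new (p, a, t, o, r)
  "rosarlin" → prefix "ro" already present; 6 new (s, a, r, l, i, n)
  "luta" → prefix "lu" already present; 2 new (t, a)
  "fen" → 3 new (f, e, n)
  "lugallutor" → prefix "lu" already present; 8 new (g, a, l, l, u, t, o, r)
  "galgaldorde" → prefix "gal" already present; 8 new (g, a, l, d, o, r, d, e)
  "dorvi" → prefix "dor" already present; 2 new (v, i)
  "ta" → 2 new (t, a)
Total nodes = 6 + 10 + 2 + 3 + 5 + 4 + 6 + 5 + 6 + 2 + 3 + 8 + 8 + 2 + 2 = 72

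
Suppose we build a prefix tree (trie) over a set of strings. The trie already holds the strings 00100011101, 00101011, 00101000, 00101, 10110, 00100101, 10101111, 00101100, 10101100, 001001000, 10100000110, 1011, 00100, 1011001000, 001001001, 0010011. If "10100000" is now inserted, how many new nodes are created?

"10100000" is already a full path in the trie; only an end-marker is added.
No new nodes are needed: 0.

0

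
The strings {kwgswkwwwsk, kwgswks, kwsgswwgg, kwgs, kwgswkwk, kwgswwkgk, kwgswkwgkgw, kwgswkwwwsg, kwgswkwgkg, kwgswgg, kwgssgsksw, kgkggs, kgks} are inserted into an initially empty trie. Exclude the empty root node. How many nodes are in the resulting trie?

43

For each word, the new-node count is its length minus the longest prefix already in the trie:
  "kwgswkwwwsk" → 11 new (k, w, g, s, w, k, w, w, w, s, k)
  "kwgswks" → prefix "kwgswk" already present; 1 new (s)
  "kwsgswwgg" → prefix "kw" already present; 7 new (s, g, s, w, w, g, g)
  "kwgs" → prefix "kwgs" already present; 0 new (none)
  "kwgswkwk" → prefix "kwgswkw" already present; 1 new (k)
  "kwgswwkgk" → prefix "kwgsw" already present; 4 new (w, k, g, k)
  "kwgswkwgkgw" → prefix "kwgswkw" already present; 4 new (g, k, g, w)
  "kwgswkwwwsg" → prefix "kwgswkwwws" already present; 1 new (g)
  "kwgswkwgkg" → prefix "kwgswkwgkg" already present; 0 new (none)
  "kwgswgg" → prefix "kwgsw" already present; 2 new (g, g)
  "kwgssgsksw" → prefix "kwgs" already present; 6 new (s, g, s, k, s, w)
  "kgkggs" → prefix "k" already present; 5 new (g, k, g, g, s)
  "kgks" → prefix "kgk" already present; 1 new (s)
Total nodes = 11 + 1 + 7 + 0 + 1 + 4 + 4 + 1 + 0 + 2 + 6 + 5 + 1 = 43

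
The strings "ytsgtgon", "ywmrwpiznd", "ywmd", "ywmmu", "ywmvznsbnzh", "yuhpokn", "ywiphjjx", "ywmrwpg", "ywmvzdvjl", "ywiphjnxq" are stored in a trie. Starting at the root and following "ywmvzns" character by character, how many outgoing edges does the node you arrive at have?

1

Walk "ywmvzns" from the root, arriving at one node.
Characters that immediately follow "ywmvzns" among the stored strings: {b}.
That node has 1 child edge.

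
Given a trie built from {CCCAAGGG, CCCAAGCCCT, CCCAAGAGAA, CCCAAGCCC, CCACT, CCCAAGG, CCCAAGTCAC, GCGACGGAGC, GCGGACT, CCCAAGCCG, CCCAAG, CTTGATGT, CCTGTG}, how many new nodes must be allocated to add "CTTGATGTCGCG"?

4

"CTTGATGT" is already a path in the trie; the remaining "CGCG" must be added.
Each of the 4 remaining characters creates one node.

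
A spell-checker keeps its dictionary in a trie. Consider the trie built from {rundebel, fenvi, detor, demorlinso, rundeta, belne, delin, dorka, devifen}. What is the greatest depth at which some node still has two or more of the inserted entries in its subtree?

Look for the deepest trie node that still has at least two words in its subtree.
e.g. "rundebel" and "rundeta" share the prefix "runde" of length 5; no pair shares a longer one.
Longest shared-prefix length: 5

5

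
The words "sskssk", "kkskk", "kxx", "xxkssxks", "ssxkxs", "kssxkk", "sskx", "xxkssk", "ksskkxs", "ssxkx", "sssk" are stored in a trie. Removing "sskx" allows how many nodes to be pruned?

A node on "sskx"'s path can go only if nothing else ends at it or branches off below it.
The suffix "x" (1 node) is used only by "sskx"; the node for "ssk" still has the child "s", so pruning stops there.
Nodes removed: 1

1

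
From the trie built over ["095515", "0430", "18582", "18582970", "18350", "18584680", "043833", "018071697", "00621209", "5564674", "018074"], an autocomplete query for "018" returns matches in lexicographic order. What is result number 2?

018074

Words with prefix "018", in lexicographic order: "018071697", "018074"
Position 2: 018074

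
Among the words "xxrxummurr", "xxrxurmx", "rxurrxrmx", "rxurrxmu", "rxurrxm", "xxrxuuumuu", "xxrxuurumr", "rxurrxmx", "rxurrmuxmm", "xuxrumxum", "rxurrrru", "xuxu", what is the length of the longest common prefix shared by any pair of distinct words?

7

Equivalently: take the maximum, over all pairs, of their longest common prefix length.
e.g. "rxurrxm" and "rxurrxmu" share the prefix "rxurrxm" of length 7; no pair shares a longer one.
Longest shared-prefix length: 7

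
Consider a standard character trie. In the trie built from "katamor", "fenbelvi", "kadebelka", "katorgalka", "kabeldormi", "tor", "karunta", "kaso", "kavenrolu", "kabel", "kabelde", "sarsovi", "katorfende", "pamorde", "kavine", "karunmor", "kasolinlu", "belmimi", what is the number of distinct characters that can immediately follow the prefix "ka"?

Follow the path "ka" to its node, then look at its outgoing edges.
Distinct next characters after "ka": b, d, r, s, t, v.
That node has 6 child edges.

6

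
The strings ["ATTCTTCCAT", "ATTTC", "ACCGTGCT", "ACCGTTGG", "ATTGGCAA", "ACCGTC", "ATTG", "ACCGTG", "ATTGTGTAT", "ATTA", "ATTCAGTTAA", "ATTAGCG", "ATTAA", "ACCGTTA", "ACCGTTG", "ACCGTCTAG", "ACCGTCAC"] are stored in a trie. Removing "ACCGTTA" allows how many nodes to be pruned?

1

A node on "ACCGTTA"'s path can go only if nothing else ends at it or branches off below it.
The suffix "A" (1 node) is used only by "ACCGTTA"; the node for "ACCGTT" still has the child "G", so pruning stops there.
Nodes removed: 1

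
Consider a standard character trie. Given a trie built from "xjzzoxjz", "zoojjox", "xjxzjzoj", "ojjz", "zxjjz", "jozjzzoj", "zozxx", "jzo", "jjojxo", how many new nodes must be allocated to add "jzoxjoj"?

4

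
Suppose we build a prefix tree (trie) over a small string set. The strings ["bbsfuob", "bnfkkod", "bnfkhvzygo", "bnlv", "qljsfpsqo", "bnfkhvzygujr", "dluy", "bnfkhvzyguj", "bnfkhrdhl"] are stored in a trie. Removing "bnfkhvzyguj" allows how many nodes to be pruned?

0

A node on "bnfkhvzyguj"'s path can go only if nothing else ends at it or branches off below it.
Every node on "bnfkhvzyguj" is still needed (e.g. by "bnfkhvzygujr"), so nothing is freed.
Nodes removed: 0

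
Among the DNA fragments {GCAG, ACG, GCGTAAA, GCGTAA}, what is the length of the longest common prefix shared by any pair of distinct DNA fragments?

Look for the deepest trie node that still has at least two words in its subtree.
"GCGTAA" and "GCGTAAA" agree on "GCGTAA" (6 characters) before diverging; nothing deeper is shared.
Longest shared-prefix length: 6

6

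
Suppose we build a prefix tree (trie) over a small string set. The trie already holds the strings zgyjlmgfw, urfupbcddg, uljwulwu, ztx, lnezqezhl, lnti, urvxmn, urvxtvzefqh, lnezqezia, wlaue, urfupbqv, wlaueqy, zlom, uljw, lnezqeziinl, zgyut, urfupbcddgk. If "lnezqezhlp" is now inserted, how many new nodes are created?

Walking "lnezqezhlp" from the root, the first 9 characters ("lnezqezhl") follow existing edges; "p" is the first miss.
Each of the 1 remaining characters creates one node.

1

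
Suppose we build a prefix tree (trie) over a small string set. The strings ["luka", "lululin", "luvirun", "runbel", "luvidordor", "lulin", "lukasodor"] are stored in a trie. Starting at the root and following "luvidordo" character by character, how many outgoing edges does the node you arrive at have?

Walk "luvidordo" from the root, arriving at one node.
Characters that immediately follow "luvidordo" among the stored strings: {r}.
That node has 1 child edge.

1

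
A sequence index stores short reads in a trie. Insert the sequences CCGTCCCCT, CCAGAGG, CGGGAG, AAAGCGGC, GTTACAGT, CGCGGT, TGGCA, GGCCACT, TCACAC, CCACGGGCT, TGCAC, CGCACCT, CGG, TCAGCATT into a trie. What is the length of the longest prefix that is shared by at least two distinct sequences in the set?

3

Look for the deepest trie node that still has at least two words in its subtree.
e.g. "CCACGGGCT" and "CCAGAGG" share the prefix "CCA" of length 3; no pair shares a longer one.
Longest shared-prefix length: 3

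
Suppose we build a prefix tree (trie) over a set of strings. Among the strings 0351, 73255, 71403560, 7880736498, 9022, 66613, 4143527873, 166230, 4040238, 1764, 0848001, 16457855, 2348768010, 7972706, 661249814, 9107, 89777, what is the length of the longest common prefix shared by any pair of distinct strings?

2

The deepest shared node is where two words last agree before diverging.
e.g. "16457855" and "166230" share the prefix "16" of length 2; no pair shares a longer one.
Longest shared-prefix length: 2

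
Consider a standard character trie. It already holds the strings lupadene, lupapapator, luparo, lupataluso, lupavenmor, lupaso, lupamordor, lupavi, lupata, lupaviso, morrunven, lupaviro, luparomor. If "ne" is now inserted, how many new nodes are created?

2

"ne" shares no prefix with any stored word, so all 2 characters open new nodes.
2 − 0 = 2 new nodes.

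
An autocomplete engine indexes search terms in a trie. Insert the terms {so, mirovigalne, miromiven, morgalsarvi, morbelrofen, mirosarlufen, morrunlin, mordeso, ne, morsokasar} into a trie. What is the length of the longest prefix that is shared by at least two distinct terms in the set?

Look for the deepest trie node that still has at least two words in its subtree.
"miromiven" and "mirosarlufen" agree on "miro" (4 characters) before diverging; nothing deeper is shared.
Longest shared-prefix length: 4

4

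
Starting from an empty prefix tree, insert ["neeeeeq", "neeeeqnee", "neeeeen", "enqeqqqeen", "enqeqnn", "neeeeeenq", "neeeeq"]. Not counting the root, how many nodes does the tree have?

27

Trie structure (* marks end of a word):
(root)
├─ e
│  └─ n
│     └─ q
│        └─ e
│           └─ q
│              ├─ n
│              │  └─ n *
│              └─ q
│                 └─ q
│                    └─ e
│                       └─ e
│                          └─ n *
└─ n
   └─ e
      └─ e
         └─ e
            └─ e
               ├─ e
               │  ├─ e
               │  │  └─ n
               │  │     └─ q *
               │  ├─ n *
               │  └─ q *
               └─ q *
                  └─ n
                     └─ e
                        └─ e *
Counting every labelled node above: 27.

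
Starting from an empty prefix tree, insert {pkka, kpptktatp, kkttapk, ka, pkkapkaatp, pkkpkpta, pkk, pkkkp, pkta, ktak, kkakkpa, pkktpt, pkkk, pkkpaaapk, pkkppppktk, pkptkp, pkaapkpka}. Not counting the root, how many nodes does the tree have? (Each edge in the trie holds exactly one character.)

For each word, the new-node count is its length minus the longest prefix already in the trie:
  "pkka" → 4 new (p, k, k, a)
  "kpptktatp" → 9 new (k, p, p, t, k, t, a, t, p)
  "kkttapk" → prefix "k" already present; 6 new (k, t, t, a, p, k)
  "ka" → prefix "k" already present; 1 new (a)
  "pkkapkaatp" → prefix "pkka" already present; 6 new (p, k, a, a, t, p)
  "pkkpkpta" → prefix "pkk" already present; 5 new (p, k, p, t, a)
  "pkk" → prefix "pkk" already present; 0 new (none)
  "pkkkp" → prefix "pkk" already present; 2 new (k, p)
  "pkta" → prefix "pk" already present; 2 new (t, a)
  "ktak" → prefix "k" already present; 3 new (t, a, k)
  "kkakkpa" → prefix "kk" already present; 5 new (a, k, k, p, a)
  "pkktpt" → prefix "pkk" already present; 3 new (t, p, t)
  "pkkk" → prefix "pkkk" already present; 0 new (none)
  "pkkpaaapk" → prefix "pkkp" already present; 5 new (a, a, a, p, k)
  "pkkppppktk" → prefix "pkkp" already present; 6 new (p, p, p, k, t, k)
  "pkptkp" → prefix "pk" already present; 4 new (p, t, k, p)
  "pkaapkpka" → prefix "pk" already present; 7 new (a, a, p, k, p, k, a)
Total nodes = 4 + 9 + 6 + 1 + 6 + 5 + 0 + 2 + 2 + 3 + 5 + 3 + 0 + 5 + 6 + 4 + 7 = 68

68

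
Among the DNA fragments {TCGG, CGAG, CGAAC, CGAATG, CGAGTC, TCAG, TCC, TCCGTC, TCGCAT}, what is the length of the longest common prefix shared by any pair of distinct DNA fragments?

4

The deepest shared node is where two words last agree before diverging.
"CGAAC" and "CGAATG" agree on "CGAA" (4 characters) before diverging; nothing deeper is shared.
Longest shared-prefix length: 4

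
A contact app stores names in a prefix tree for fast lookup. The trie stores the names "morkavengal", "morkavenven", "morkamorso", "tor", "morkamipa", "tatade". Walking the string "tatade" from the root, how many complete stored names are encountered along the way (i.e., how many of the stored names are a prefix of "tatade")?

Traverse "tatade" character by character; count nodes along the way that are marked as word ends.
Prefixes of the query that are stored words: "tatade"
Count: 1

1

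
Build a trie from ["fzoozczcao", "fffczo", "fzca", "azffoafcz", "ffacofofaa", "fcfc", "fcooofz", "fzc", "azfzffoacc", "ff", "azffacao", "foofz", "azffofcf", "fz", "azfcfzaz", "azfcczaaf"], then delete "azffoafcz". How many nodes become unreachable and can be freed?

Walk "azffoafcz" from the leaf back toward the root, removing each node that no remaining word uses.
The suffix "afcz" (4 nodes) is used only by "azffoafcz"; the node for "azffo" still has the child "f", so pruning stops there.
Nodes removed: 4

4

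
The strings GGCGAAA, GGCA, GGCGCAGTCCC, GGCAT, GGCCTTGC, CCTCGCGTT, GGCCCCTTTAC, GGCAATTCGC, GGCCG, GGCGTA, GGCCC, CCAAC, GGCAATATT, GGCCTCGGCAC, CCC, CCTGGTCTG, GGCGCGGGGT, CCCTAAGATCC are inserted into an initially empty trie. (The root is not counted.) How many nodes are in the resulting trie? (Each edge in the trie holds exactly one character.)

78

Count nodes per top-level branch (shared prefixes stored once):
  'C'-branch (CCAAC, CCC, CCCTAAGATCC, CCTCGCGTT, CCTGGTCTG): 27 nodes
  'G'-branch (GGCA, GGCAATATT, GGCAATTCGC, GGCAT, GGCCC, GGCCCCTTTAC, GGCCG, GGCCTCGGCAC, GGCCTTGC, GGCGAAA, GGCGCAGTCCC, GGCGCGGGGT, GGCGTA): 51 nodes
Sum: 78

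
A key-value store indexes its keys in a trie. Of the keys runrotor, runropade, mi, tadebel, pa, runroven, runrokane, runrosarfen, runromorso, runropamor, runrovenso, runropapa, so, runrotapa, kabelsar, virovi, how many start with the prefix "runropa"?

3

Filter for entries beginning with "runropa":
Matches: "runropade", "runropamor", "runropapa"
Count: 3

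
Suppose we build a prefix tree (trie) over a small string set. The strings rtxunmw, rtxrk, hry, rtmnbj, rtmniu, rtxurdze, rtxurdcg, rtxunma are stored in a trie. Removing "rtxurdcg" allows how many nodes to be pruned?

Walk "rtxurdcg" from the leaf back toward the root, removing each node that no remaining word uses.
The suffix "cg" (2 nodes) is used only by "rtxurdcg"; the node for "rtxurd" still has the child "z", so pruning stops there.
Nodes removed: 2

2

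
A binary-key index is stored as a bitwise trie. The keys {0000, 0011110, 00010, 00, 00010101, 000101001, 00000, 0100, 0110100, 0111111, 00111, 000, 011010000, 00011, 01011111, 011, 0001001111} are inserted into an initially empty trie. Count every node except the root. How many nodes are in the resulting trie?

42

For each word, the new-node count is its length minus the longest prefix already in the trie:
  "0000" → 4 new (0, 0, 0, 0)
  "0011110" → prefix "00" already present; 5 new (1, 1, 1, 1, 0)
  "00010" → prefix "000" already present; 2 new (1, 0)
  "00" → prefix "00" already present; 0 new (none)
  "00010101" → prefix "00010" already present; 3 new (1, 0, 1)
  "000101001" → prefix "0001010" already present; 2 new (0, 1)
  "00000" → prefix "0000" already present; 1 new (0)
  "0100" → prefix "0" already present; 3 new (1, 0, 0)
  "0110100" → prefix "01" already present; 5 new (1, 0, 1, 0, 0)
  "0111111" → prefix "011" already present; 4 new (1, 1, 1, 1)
  "00111" → prefix "00111" already present; 0 new (none)
  "000" → prefix "000" already present; 0 new (none)
  "011010000" → prefix "0110100" already present; 2 new (0, 0)
  "00011" → prefix "0001" already present; 1 new (1)
  "01011111" → prefix "010" already present; 5 new (1, 1, 1, 1, 1)
  "011" → prefix "011" already present; 0 new (none)
  "0001001111" → prefix "00010" already present; 5 new (0, 1, 1, 1, 1)
Total nodes = 4 + 5 + 2 + 0 + 3 + 2 + 1 + 3 + 5 + 4 + 0 + 0 + 2 + 1 + 5 + 0 + 5 = 42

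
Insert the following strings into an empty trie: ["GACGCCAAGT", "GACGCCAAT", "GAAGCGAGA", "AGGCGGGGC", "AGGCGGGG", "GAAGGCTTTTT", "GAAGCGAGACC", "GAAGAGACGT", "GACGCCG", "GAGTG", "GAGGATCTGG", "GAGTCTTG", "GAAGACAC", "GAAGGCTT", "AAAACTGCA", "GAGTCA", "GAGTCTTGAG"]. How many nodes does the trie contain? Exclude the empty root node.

71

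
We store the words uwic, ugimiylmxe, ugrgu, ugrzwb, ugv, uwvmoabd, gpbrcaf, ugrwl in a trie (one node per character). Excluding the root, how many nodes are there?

35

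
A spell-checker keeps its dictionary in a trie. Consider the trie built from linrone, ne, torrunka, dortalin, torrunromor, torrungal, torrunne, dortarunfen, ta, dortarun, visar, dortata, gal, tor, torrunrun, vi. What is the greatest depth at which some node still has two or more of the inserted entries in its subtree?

The deepest shared node is where two words last agree before diverging.
e.g. "dortarun" and "dortarunfen" share the prefix "dortarun" of length 8; no pair shares a longer one.
Longest shared-prefix length: 8

8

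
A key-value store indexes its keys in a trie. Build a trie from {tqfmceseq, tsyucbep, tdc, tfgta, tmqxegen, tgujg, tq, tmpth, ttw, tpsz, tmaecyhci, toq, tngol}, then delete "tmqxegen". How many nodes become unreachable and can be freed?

6

Walk "tmqxegen" from the leaf back toward the root, removing each node that no remaining word uses.
The suffix "qxegen" (6 nodes) is used only by "tmqxegen"; the node for "tm" still has the child "p", so pruning stops there.
Nodes removed: 6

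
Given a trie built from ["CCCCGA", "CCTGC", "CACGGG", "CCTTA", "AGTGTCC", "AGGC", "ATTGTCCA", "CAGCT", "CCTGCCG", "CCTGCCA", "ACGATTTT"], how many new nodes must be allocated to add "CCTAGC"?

"CCT" is already a path in the trie; the remaining "AGC" must be added.
So 6 − 3 = 3 new nodes.

3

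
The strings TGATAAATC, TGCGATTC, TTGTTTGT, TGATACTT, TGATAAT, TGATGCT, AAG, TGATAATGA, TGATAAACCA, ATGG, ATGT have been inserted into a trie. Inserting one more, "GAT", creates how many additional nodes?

3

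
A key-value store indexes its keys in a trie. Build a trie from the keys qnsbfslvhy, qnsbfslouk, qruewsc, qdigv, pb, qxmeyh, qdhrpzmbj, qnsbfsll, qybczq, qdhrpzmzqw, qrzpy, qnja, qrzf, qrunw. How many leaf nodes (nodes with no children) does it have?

Leaves are exactly the stored words that no other stored word extends.
Those words: "pb", "qdhrpzmbj", "qdhrpzmzqw", "qdigv", "qnja", "qnsbfsll", "qnsbfslouk", "qnsbfslvhy", "qruewsc", "qrunw", "qrzf", "qrzpy", "qxmeyh", "qybczq"
Leaf count: 14

14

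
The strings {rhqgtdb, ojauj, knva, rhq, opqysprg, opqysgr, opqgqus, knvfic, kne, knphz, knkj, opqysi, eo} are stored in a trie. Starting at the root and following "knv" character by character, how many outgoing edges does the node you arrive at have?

2

The children of the "knv" node are the distinct next characters among strings starting with "knv".
Characters that immediately follow "knv" among the stored strings: {a, f}.
That node has 2 child edges.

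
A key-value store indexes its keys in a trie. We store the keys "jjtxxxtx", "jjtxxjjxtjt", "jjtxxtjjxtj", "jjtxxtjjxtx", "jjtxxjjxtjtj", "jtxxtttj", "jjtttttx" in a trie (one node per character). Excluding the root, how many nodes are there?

34

Trace insertions, counting only characters that open a new branch:
  "jjtxxxtx" → 8 new (j, j, t, x, x, x, t, x)
  "jjtxxjjxtjt" → prefix "jjtxx" already present; 6 new (j, j, x, t, j, t)
  "jjtxxtjjxtj" → prefix "jjtxx" already present; 6 new (t, j, j, x, t, j)
  "jjtxxtjjxtx" → prefix "jjtxxtjjxt" already present; 1 new (x)
  "jjtxxjjxtjtj" → prefix "jjtxxjjxtjt" already present; 1 new (j)
  "jtxxtttj" → prefix "j" already present; 7 new (t, x, x, t, t, t, j)
  "jjtttttx" → prefix "jjt" already present; 5 new (t, t, t, t, x)
Total nodes = 8 + 6 + 6 + 1 + 1 + 7 + 5 = 34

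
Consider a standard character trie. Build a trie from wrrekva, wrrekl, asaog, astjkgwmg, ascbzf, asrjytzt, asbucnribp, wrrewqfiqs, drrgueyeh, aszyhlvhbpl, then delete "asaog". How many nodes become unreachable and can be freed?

3

After clearing the end-marker at "asaog", prune upward until reaching a node still needed by another word.
The suffix "aog" (3 nodes) is used only by "asaog"; the node for "as" still has the child "t", so pruning stops there.
Nodes removed: 3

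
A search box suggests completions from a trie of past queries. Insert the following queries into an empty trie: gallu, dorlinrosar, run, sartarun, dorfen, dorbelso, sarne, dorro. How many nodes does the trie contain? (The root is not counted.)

39

Trie structure (* marks end of a word):
(root)
├─ d
│  └─ o
│     └─ r
│        ├─ b
│        │  └─ e
│        │     └─ l
│        │        └─ s
│        │           └─ o *
│        ├─ f
│        │  └─ e
│        │     └─ n *
│        ├─ l
│        │  └─ i
│        │     └─ n
│        │        └─ r
│        │           └─ o
│        │              └─ s
│        │                 └─ a
│        │                    └─ r *
│        └─ r
│           └─ o *
├─ g
│  └─ a
│     └─ l
│        └─ l
│           └─ u *
├─ r
│  └─ u
│     └─ n *
└─ s
   └─ a
      └─ r
         ├─ n
         │  └─ e *
         └─ t
            └─ a
               └─ r
                  └─ u
                     └─ n *
Counting every labelled node above: 39.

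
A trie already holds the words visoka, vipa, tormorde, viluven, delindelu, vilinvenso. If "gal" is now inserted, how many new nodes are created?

"gal" shares no prefix with any stored word, so all 3 characters open new nodes.
3 − 0 = 3 new nodes.

3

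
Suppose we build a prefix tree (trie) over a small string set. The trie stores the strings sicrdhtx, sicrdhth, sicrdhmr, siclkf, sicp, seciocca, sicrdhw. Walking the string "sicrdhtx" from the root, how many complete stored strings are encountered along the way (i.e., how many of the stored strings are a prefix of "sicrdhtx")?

1

Traverse "sicrdhtx" character by character; count nodes along the way that are marked as word ends.
Prefixes of the query that are stored words: "sicrdhtx"
Count: 1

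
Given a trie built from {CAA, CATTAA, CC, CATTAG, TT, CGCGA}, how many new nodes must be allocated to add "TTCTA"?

Walking "TTCTA" from the root, the first 2 characters ("TT") follow existing edges; "C" is the first miss.
So 5 − 2 = 3 new nodes.

3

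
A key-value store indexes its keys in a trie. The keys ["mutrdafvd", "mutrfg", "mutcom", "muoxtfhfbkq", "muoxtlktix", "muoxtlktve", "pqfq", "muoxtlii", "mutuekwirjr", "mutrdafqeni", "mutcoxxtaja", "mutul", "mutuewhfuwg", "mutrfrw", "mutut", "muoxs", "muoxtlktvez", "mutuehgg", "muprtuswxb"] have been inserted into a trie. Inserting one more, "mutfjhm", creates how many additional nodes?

4

"mut" is already a path in the trie; the remaining "fjhm" must be added.
So 7 − 3 = 4 new nodes.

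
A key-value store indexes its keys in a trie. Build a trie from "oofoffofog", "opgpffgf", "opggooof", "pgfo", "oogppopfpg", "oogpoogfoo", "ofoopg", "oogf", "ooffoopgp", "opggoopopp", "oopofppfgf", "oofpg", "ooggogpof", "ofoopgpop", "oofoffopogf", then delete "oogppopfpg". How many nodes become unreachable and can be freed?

Walk "oogppopfpg" from the leaf back toward the root, removing each node that no remaining word uses.
The suffix "popfpg" (6 nodes) is used only by "oogppopfpg"; the node for "oogp" still has the child "o", so pruning stops there.
Nodes removed: 6

6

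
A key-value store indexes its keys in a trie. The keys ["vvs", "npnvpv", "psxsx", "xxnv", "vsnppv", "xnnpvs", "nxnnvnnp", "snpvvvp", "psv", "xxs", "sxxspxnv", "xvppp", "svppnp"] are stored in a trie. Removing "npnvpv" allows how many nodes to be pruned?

After clearing the end-marker at "npnvpv", prune upward until reaching a node still needed by another word.
The suffix "pnvpv" (5 nodes) is used only by "npnvpv"; the node for "n" still has the child "x", so pruning stops there.
Nodes removed: 5

5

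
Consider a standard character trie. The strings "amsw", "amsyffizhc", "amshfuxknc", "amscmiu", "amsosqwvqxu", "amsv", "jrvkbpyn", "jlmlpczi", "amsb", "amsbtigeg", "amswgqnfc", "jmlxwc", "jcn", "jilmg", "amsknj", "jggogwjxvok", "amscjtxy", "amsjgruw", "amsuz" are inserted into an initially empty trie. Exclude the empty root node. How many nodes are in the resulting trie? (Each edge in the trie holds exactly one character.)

Insert word by word; a character creates a node only if that edge doesn't already exist:
  "amsw" → 4 new (a, m, s, w)
  "amsyffizhc" → prefix "ams" already present; 7 new (y, f, f, i, z, h, c)
  "amshfuxknc" → prefix "ams" already present; 7 new (h, f, u, x, k, n, c)
  "amscmiu" → prefix "ams" already present; 4 new (c, m, i, u)
  "amsosqwvqxu" → prefix "ams" already present; 8 new (o, s, q, w, v, q, x, u)
  "amsv" → prefix "ams" already present; 1 new (v)
  "jrvkbpyn" → 8 new (j, r, v, k, b, p, y, n)
  "jlmlpczi" → prefix "j" already present; 7 new (l, m, l, p, c, z, i)
  "amsb" → prefix "ams" already present; 1 new (b)
  "amsbtigeg" → prefix "amsb" already present; 5 new (t, i, g, e, g)
  "amswgqnfc" → prefix "amsw" already present; 5 new (g, q, n, f, c)
  "jmlxwc" → prefix "j" already present; 5 new (m, l, x, w, c)
  "jcn" → prefix "j" already present; 2 new (c, n)
  "jilmg" → prefix "j" already present; 4 new (i, l, m, g)
  "amsknj" → prefix "ams" already present; 3 new (k, n, j)
  "jggogwjxvok" → prefix "j" already present; 10 new (g, g, o, g, w, j, x, v, o, k)
  "amscjtxy" → prefix "amsc" already present; 4 new (j, t, x, y)
  "amsjgruw" → prefix "ams" already present; 5 new (j, g, r, u, w)
  "amsuz" → prefix "ams" already present; 2 new (u, z)
Total nodes = 4 + 7 + 7 + 4 + 8 + 1 + 8 + 7 + 1 + 5 + 5 + 5 + 2 + 4 + 3 + 10 + 4 + 5 + 2 = 92

92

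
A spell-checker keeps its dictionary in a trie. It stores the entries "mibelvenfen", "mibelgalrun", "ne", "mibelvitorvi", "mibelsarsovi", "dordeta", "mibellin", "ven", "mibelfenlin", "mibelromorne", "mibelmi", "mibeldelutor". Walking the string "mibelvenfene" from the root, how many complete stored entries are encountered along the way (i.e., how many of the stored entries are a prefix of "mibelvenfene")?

1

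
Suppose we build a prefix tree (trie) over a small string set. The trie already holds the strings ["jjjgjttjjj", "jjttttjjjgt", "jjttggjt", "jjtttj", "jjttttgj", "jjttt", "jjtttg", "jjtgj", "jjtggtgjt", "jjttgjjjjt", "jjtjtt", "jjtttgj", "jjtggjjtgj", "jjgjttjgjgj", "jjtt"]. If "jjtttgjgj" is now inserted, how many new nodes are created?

2

Walking "jjtttgjgj" from the root, the first 7 characters ("jjtttgj") follow existing edges; "g" is the first miss.
So 9 − 7 = 2 new nodes.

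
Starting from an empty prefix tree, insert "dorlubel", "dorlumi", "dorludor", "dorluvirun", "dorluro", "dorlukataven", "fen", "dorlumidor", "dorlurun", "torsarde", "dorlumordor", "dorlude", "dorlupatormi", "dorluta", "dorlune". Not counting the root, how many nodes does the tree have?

For each word, the new-node count is its length minus the longest prefix already in the trie:
  "dorlubel" → 8 new (d, o, r, l, u, b, e, l)
  "dorlumi" → prefix "dorlu" already present; 2 new (m, i)
  "dorludor" → prefix "dorlu" already present; 3 new (d, o, r)
  "dorluvirun" → prefix "dorlu" already present; 5 new (v, i, r, u, n)
  "dorluro" → prefix "dorlu" already present; 2 new (r, o)
  "dorlukataven" → prefix "dorlu" already present; 7 new (k, a, t, a, v, e, n)
  "fen" → 3 new (f, e, n)
  "dorlumidor" → prefix "dorlumi" already present; 3 new (d, o, r)
  "dorlurun" → prefix "dorlur" already present; 2 new (u, n)
  "torsarde" → 8 new (t, o, r, s, a, r, d, e)
  "dorlumordor" → prefix "dorlum" already present; 5 new (o, r, d, o, r)
  "dorlude" → prefix "dorlud" already present; 1 new (e)
  "dorlupatormi" → prefix "dorlu" already present; 7 new (p, a, t, o, r, m, i)
  "dorluta" → prefix "dorlu" already present; 2 new (t, a)
  "dorlune" → prefix "dorlu" already present; 2 new (n, e)
Total nodes = 8 + 2 + 3 + 5 + 2 + 7 + 3 + 3 + 2 + 8 + 5 + 1 + 7 + 2 + 2 = 60

60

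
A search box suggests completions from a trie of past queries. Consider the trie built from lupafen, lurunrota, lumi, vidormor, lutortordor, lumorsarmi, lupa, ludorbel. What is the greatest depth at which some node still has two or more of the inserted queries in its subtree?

4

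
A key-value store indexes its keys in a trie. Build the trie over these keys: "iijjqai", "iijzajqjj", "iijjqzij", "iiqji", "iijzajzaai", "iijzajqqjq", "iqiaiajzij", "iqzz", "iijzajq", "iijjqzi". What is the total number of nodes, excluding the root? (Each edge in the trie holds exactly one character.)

37

Trie structure (* marks end of a word):
(root)
└─ i
   ├─ i
   │  ├─ j
   │  │  ├─ j
   │  │  │  └─ q
   │  │  │     ├─ a
   │  │  │     │  └─ i *
   │  │  │     └─ z
   │  │  │        └─ i *
   │  │  │           └─ j *
   │  │  └─ z
   │  │     └─ a
   │  │        └─ j
   │  │           ├─ q *
   │  │           │  ├─ j
   │  │           │  │  └─ j *
   │  │           │  └─ q
   │  │           │     └─ j
   │  │           │        └─ q *
   │  │           └─ z
   │  │              └─ a
   │  │                 └─ a
   │  │                    └─ i *
   │  └─ q
   │     └─ j
   │        └─ i *
   └─ q
      ├─ i
      │  └─ a
      │     └─ i
      │        └─ a
      │           └─ j
      │              └─ z
      │                 └─ i
      │                    └─ j *
      └─ z
         └─ z *
Counting every labelled node above: 37.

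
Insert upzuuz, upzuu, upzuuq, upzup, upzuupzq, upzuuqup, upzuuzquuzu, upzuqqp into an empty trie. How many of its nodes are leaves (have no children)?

5

Leaves are exactly the stored words that no other stored word extends.
Those words: "upzup", "upzuqqp", "upzuupzq", "upzuuqup", "upzuuzquuzu"
Leaf count: 5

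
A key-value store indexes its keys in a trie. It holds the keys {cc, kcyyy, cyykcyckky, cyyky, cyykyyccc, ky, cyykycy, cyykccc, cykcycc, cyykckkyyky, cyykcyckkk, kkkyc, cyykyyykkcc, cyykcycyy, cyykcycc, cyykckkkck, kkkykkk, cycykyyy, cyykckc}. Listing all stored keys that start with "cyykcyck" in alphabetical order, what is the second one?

cyykcyckky

Words with prefix "cyykcyck", in lexicographic order: "cyykcyckkk", "cyykcyckky"
The 2nd is cyykcyckky.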